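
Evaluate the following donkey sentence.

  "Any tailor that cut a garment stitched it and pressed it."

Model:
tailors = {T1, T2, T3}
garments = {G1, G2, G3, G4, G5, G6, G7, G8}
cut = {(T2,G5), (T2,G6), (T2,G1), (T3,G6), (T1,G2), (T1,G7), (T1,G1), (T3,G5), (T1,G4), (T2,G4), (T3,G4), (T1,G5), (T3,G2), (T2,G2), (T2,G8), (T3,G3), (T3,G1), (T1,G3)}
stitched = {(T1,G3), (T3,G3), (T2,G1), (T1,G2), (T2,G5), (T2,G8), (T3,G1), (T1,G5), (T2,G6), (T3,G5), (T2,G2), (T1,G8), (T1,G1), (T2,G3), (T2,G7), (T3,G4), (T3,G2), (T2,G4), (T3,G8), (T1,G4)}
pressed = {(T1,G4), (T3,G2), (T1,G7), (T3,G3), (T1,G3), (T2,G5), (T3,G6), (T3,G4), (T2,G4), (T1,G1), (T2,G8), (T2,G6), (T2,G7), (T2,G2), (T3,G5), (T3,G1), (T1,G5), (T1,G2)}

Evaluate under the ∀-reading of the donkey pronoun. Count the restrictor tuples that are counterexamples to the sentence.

3

"it" takes "a garment" as antecedent — a donkey pronoun bound across the clause boundary.
Strong reading: for every (t,g) with cut(t,g), stitched(t,g) ∧ pressed(t,g).
Restrictor pairs: (T1,G1) ✓  (T1,G2) ✓  (T1,G3) ✓  (T1,G4) ✓  (T1,G5) ✓  (T1,G7) ✗  (T2,G1) ✗  (T2,G2) ✓  (T2,G4) ✓  (T2,G5) ✓  (T2,G6) ✓  (T2,G8) ✓  (T3,G1) ✓  (T3,G2) ✓  (T3,G3) ✓  (T3,G4) ✓  (T3,G5) ✓  (T3,G6) ✗
Counterexamples (restrictor pairs failing the scope): 3.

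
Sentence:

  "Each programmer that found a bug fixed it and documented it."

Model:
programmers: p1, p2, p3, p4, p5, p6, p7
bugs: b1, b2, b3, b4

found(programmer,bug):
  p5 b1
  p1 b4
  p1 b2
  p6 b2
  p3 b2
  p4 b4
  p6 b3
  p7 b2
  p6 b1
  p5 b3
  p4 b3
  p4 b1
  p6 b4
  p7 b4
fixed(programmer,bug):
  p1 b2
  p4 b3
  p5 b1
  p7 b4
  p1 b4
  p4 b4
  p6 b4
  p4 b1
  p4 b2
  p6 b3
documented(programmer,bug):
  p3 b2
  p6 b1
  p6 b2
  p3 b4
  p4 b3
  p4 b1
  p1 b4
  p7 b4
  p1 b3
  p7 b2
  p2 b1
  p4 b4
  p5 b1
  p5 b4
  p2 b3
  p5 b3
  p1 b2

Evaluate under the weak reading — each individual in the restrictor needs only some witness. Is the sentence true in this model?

"it" takes "a bug" as antecedent — a donkey pronoun bound across the clause boundary.
Weak reading: every programmer p with some found-bug has at least one found-bug b such that fixed(p,b) ∧ documented(p,b).
Per programmer: p1:✓  p3:✗  p4:✓  p5:✓  p6:✗  p7:✓
p3 has no witness among its found-bugs.

False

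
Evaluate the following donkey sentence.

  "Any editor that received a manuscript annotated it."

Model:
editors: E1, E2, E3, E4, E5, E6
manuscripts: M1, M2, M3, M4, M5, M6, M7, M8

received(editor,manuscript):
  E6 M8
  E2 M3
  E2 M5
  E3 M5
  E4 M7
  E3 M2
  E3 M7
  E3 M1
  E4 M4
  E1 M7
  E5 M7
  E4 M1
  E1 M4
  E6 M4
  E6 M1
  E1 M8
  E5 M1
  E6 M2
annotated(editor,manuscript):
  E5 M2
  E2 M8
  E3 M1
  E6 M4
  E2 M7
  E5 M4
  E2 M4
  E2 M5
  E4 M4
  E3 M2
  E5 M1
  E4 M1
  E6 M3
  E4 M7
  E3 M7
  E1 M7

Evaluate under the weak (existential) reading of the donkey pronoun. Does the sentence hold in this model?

True

"it" takes "a manuscript" as antecedent — a donkey pronoun bound across the clause boundary.
Weak reading: every editor e with some received-manuscript has at least one received-manuscript m such that annotated(e,m).
Per editor: E1:✓  E2:✓  E3:✓  E4:✓  E5:✓  E6:✓
Every editor in the restrictor has a witness.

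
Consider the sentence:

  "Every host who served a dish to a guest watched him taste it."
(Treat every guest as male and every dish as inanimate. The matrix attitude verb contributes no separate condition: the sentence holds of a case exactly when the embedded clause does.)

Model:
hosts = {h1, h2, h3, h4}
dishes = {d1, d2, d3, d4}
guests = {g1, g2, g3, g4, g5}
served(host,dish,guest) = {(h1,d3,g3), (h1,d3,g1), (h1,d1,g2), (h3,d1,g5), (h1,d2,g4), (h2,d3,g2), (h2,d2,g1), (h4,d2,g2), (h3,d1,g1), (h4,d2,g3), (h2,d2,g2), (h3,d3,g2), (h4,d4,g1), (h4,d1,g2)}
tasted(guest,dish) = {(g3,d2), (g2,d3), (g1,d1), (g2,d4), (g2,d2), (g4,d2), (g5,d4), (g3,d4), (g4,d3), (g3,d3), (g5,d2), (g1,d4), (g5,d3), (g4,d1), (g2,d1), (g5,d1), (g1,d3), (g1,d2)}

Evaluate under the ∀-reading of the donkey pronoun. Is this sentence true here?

"him" takes "a guest" as antecedent and "it" takes "a dish"; both are donkey pronouns co-varying with the restrictor.
Strong reading: for every (h,d,g) with served(h,d,g), tasted(g,d).
Restrictor triples: (h1,d1,g2)→tasted(g2,d1) ✓  (h1,d2,g4)→tasted(g4,d2) ✓  (h1,d3,g1)→tasted(g1,d3) ✓  (h1,d3,g3)→tasted(g3,d3) ✓  (h2,d2,g1)→tasted(g1,d2) ✓  (h2,d2,g2)→tasted(g2,d2) ✓  (h2,d3,g2)→tasted(g2,d3) ✓  (h3,d1,g1)→tasted(g1,d1) ✓  (h3,d1,g5)→tasted(g5,d1) ✓  (h3,d3,g2)→tasted(g2,d3) ✓  (h4,d1,g2)→tasted(g2,d1) ✓  (h4,d2,g2)→tasted(g2,d2) ✓  (h4,d2,g3)→tasted(g3,d2) ✓  (h4,d4,g1)→tasted(g1,d4) ✓
Every restrictor triple satisfies the scope.

True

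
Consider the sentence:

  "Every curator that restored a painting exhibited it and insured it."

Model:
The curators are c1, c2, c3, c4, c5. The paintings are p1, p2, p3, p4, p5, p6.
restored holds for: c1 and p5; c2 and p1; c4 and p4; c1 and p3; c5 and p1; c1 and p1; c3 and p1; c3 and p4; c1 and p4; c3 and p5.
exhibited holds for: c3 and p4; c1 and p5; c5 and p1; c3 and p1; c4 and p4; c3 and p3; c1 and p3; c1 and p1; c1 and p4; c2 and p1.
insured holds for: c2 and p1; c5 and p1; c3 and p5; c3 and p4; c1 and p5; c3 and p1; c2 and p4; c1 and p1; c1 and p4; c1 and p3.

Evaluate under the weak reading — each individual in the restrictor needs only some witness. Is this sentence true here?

"it" takes "a painting" as antecedent — a donkey pronoun bound across the clause boundary.
Weak reading: every curator c with some restored-painting has at least one restored-painting p such that exhibited(c,p) ∧ insured(c,p).
Per curator: c1:✓  c2:✓  c3:✓  c4:✗  c5:✓
c4 has no witness among its restored-paintings.

False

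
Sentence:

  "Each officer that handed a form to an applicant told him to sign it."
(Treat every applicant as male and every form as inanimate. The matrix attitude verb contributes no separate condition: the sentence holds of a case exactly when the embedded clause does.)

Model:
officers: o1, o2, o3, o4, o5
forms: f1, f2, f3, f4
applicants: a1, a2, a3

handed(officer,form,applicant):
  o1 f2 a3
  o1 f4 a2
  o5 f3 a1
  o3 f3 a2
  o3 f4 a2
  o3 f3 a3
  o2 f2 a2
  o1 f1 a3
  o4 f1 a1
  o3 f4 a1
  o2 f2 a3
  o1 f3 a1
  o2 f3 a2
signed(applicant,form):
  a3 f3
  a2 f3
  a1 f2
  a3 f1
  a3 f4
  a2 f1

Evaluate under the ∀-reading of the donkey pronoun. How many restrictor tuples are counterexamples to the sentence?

"him" takes "an applicant" as antecedent and "it" takes "a form"; both are donkey pronouns co-varying with the restrictor.
Strong reading: for every (o,f,a) with handed(o,f,a), signed(a,f).
Restrictor triples: (o1,f1,a3)→signed(a3,f1) ✓  (o1,f2,a3)→signed(a3,f2) ✗  (o1,f3,a1)→signed(a1,f3) ✗  (o1,f4,a2)→signed(a2,f4) ✗  (o2,f2,a2)→signed(a2,f2) ✗  (o2,f2,a3)→signed(a3,f2) ✗  (o2,f3,a2)→signed(a2,f3) ✓  (o3,f3,a2)→signed(a2,f3) ✓  (o3,f3,a3)→signed(a3,f3) ✓  (o3,f4,a1)→signed(a1,f4) ✗  (o3,f4,a2)→signed(a2,f4) ✗  (o4,f1,a1)→signed(a1,f1) ✗  (o5,f3,a1)→signed(a1,f3) ✗
Counterexamples (restrictor triples failing the scope): 9.

9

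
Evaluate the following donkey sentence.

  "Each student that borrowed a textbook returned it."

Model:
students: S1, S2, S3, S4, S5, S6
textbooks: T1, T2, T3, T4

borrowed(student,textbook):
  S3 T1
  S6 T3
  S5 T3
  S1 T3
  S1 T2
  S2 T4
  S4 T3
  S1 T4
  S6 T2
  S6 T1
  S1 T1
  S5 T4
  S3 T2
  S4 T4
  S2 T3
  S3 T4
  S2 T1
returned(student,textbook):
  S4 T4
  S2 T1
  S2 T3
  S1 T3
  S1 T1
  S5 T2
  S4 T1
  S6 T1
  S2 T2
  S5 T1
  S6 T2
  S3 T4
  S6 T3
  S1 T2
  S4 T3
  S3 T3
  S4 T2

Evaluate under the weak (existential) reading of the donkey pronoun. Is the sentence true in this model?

False

"it" takes "a textbook" as antecedent — a donkey pronoun bound across the clause boundary.
Weak reading: every student s with some borrowed-textbook has at least one borrowed-textbook t such that returned(s,t).
Per student: S1:✓  S2:✓  S3:✓  S4:✓  S5:✗  S6:✓
S5 has no witness among its borrowed-textbooks.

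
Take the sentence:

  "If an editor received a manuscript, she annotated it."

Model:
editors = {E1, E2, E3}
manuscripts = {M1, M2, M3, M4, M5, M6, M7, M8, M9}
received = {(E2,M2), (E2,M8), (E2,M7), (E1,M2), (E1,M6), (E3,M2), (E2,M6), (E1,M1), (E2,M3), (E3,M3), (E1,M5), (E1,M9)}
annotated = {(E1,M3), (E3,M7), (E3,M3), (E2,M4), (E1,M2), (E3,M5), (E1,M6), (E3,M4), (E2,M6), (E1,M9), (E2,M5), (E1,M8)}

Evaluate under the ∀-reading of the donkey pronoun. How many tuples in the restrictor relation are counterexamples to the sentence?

"it" takes "a manuscript" as antecedent — a donkey pronoun bound across the clause boundary.
Strong reading: for every (e,m) with received(e,m), annotated(e,m).
Restrictor pairs: (E1,M1) ✗  (E1,M2) ✓  (E1,M5) ✗  (E1,M6) ✓  (E1,M9) ✓  (E2,M2) ✗  (E2,M3) ✗  (E2,M6) ✓  (E2,M7) ✗  (E2,M8) ✗  (E3,M2) ✗  (E3,M3) ✓
Counterexamples (restrictor pairs failing the scope): 7.

7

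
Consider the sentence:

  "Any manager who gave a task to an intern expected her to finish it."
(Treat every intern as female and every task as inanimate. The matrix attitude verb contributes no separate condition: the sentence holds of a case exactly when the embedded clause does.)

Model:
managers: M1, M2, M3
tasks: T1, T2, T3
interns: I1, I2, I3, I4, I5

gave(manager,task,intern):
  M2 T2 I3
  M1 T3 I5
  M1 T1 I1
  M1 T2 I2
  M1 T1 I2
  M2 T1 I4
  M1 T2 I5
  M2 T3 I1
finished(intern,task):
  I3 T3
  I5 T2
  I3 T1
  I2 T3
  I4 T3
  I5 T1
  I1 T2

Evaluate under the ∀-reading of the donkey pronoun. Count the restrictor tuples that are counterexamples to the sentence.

"her" takes "an intern" as antecedent and "it" takes "a task"; both are donkey pronouns co-varying with the restrictor.
Strong reading: for every (m,t,i) with gave(m,t,i), finished(i,t).
Restrictor triples: (M1,T1,I1)→finished(I1,T1) ✗  (M1,T1,I2)→finished(I2,T1) ✗  (M1,T2,I2)→finished(I2,T2) ✗  (M1,T2,I5)→finished(I5,T2) ✓  (M1,T3,I5)→finished(I5,T3) ✗  (M2,T1,I4)→finished(I4,T1) ✗  (M2,T2,I3)→finished(I3,T2) ✗  (M2,T3,I1)→finished(I1,T3) ✗
Counterexamples (restrictor triples failing the scope): 7.

7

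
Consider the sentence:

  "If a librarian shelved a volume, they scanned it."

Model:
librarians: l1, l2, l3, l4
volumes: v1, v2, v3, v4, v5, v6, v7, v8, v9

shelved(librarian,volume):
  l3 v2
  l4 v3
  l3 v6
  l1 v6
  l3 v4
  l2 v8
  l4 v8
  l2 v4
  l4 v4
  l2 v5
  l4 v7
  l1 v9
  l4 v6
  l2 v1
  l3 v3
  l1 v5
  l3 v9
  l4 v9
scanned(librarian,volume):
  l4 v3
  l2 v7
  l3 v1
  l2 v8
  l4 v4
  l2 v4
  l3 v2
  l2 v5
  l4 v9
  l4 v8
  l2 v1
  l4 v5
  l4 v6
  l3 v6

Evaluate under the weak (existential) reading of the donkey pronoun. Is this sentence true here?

False

"it" takes "a volume" as antecedent — a donkey pronoun bound across the clause boundary.
Weak reading: every librarian l with some shelved-volume has at least one shelved-volume v such that scanned(l,v).
Per librarian: l1:✗  l2:✓  l3:✓  l4:✓
l1 has no witness among its shelved-volumes.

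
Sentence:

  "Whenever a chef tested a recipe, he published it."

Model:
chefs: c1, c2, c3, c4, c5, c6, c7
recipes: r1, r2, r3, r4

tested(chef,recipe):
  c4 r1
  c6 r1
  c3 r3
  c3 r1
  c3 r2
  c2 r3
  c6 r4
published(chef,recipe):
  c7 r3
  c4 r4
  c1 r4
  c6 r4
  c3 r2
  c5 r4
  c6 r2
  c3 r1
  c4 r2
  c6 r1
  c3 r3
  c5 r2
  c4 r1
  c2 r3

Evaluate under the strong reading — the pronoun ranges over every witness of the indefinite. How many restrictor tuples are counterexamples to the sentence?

"it" takes "a recipe" as antecedent — a donkey pronoun bound across the clause boundary.
Strong reading: for every (c,r) with tested(c,r), published(c,r).
Restrictor pairs: (c2,r3) ✓  (c3,r1) ✓  (c3,r2) ✓  (c3,r3) ✓  (c4,r1) ✓  (c6,r1) ✓  (c6,r4) ✓
Counterexamples (restrictor pairs failing the scope): 0.

0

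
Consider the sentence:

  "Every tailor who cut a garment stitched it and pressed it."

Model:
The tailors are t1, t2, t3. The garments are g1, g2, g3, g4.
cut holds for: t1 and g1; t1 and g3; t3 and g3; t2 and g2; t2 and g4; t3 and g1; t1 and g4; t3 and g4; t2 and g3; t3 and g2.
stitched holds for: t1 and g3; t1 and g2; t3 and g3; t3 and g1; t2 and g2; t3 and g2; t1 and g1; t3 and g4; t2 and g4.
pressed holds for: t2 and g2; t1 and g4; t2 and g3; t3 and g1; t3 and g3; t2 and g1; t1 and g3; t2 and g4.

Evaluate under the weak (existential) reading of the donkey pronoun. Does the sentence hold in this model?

"it" takes "a garment" as antecedent — a donkey pronoun bound across the clause boundary.
Weak reading: every tailor t with some cut-garment has at least one cut-garment g such that stitched(t,g) ∧ pressed(t,g).
Per tailor: t1:✓  t2:✓  t3:✓
Every tailor in the restrictor has a witness.

True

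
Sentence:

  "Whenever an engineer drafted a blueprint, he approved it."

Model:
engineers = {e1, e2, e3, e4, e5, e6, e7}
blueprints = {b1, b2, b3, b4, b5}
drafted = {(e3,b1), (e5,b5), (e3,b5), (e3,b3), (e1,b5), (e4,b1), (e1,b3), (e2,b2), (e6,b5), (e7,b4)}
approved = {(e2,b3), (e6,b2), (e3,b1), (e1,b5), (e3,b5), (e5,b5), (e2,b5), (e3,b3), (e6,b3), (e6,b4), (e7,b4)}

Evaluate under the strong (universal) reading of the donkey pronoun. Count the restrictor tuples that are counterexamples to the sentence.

4

"it" takes "a blueprint" as antecedent — a donkey pronoun bound across the clause boundary.
Strong reading: for every (e,b) with drafted(e,b), approved(e,b).
Restrictor pairs: (e1,b3) ✗  (e1,b5) ✓  (e2,b2) ✗  (e3,b1) ✓  (e3,b3) ✓  (e3,b5) ✓  (e4,b1) ✗  (e5,b5) ✓  (e6,b5) ✗  (e7,b4) ✓
Counterexamples (restrictor pairs failing the scope): 4.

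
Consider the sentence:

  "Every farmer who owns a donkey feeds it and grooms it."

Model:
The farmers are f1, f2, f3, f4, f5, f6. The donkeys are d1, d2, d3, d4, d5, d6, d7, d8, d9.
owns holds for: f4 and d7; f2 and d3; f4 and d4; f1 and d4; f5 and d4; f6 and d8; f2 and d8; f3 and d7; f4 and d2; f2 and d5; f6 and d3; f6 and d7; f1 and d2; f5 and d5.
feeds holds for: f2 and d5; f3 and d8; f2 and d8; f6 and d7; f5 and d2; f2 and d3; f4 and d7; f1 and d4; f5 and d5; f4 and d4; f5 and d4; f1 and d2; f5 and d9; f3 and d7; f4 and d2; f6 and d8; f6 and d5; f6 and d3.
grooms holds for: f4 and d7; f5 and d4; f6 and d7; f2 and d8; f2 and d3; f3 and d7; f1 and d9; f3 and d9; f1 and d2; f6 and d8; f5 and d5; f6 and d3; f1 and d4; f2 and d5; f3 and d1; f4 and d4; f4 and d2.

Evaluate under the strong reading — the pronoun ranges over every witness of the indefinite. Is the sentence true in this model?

"it" takes "a donkey" as antecedent — a donkey pronoun bound across the clause boundary.
Strong reading: for every (f,d) with owns(f,d), feeds(f,d) ∧ grooms(f,d).
Restrictor pairs: (f1,d2) ✓  (f1,d4) ✓  (f2,d3) ✓  (f2,d5) ✓  (f2,d8) ✓  (f3,d7) ✓  (f4,d2) ✓  (f4,d4) ✓  (f4,d7) ✓  (f5,d4) ✓  (f5,d5) ✓  (f6,d3) ✓  (f6,d7) ✓  (f6,d8) ✓
Every restrictor pair satisfies the scope.

True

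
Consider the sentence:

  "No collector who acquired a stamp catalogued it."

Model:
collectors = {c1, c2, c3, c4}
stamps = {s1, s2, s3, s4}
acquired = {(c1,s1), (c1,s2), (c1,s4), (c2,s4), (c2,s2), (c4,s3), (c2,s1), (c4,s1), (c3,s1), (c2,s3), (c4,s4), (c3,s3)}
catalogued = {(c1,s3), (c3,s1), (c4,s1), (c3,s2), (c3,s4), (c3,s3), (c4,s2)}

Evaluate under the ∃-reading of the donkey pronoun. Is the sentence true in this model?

"it" takes "a stamp" as antecedent — a donkey pronoun bound across the clause boundary.
Truth condition: for no (c,s) with acquired(c,s) does catalogued(c,s) hold.
Restrictor pairs — does the scope hold? (c1,s1):fails  (c1,s2):fails  (c1,s4):fails  (c2,s1):fails  (c2,s2):fails  (c2,s3):fails  (c2,s4):fails  (c3,s1):holds  (c3,s3):holds  (c4,s1):holds  (c4,s3):fails  (c4,s4):fails
Scope holds for 3 pair(s), so the sentence is false.

False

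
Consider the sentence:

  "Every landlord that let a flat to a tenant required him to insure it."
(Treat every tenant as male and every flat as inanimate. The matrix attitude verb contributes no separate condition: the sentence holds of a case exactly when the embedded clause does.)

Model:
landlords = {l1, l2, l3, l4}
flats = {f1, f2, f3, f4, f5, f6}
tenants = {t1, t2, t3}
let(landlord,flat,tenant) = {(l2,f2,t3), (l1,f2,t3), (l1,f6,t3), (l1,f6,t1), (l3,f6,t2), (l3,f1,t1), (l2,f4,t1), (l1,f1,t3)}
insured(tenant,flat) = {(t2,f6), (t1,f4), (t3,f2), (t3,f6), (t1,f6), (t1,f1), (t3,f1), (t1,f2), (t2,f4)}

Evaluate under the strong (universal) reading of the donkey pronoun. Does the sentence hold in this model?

True

"him" takes "a tenant" as antecedent and "it" takes "a flat"; both are donkey pronouns co-varying with the restrictor.
Strong reading: for every (l,f,t) with let(l,f,t), insured(t,f).
Restrictor triples: (l1,f1,t3)→insured(t3,f1) ✓  (l1,f2,t3)→insured(t3,f2) ✓  (l1,f6,t1)→insured(t1,f6) ✓  (l1,f6,t3)→insured(t3,f6) ✓  (l2,f2,t3)→insured(t3,f2) ✓  (l2,f4,t1)→insured(t1,f4) ✓  (l3,f1,t1)→insured(t1,f1) ✓  (l3,f6,t2)→insured(t2,f6) ✓
Every restrictor triple satisfies the scope.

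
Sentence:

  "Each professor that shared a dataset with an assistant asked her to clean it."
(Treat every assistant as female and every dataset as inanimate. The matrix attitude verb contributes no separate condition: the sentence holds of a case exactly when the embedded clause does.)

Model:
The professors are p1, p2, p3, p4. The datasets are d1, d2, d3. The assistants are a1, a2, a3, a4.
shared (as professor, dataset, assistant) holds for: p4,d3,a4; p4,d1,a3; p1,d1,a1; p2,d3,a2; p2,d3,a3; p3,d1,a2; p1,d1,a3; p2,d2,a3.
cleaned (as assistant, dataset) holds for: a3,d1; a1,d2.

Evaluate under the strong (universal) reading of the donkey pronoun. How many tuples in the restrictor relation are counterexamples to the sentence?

6

"her" takes "an assistant" as antecedent and "it" takes "a dataset"; both are donkey pronouns co-varying with the restrictor.
Strong reading: for every (p,d,a) with shared(p,d,a), cleaned(a,d).
Restrictor triples: (p1,d1,a1)→cleaned(a1,d1) ✗  (p1,d1,a3)→cleaned(a3,d1) ✓  (p2,d2,a3)→cleaned(a3,d2) ✗  (p2,d3,a2)→cleaned(a2,d3) ✗  (p2,d3,a3)→cleaned(a3,d3) ✗  (p3,d1,a2)→cleaned(a2,d1) ✗  (p4,d1,a3)→cleaned(a3,d1) ✓  (p4,d3,a4)→cleaned(a4,d3) ✗
Counterexamples (restrictor triples failing the scope): 6.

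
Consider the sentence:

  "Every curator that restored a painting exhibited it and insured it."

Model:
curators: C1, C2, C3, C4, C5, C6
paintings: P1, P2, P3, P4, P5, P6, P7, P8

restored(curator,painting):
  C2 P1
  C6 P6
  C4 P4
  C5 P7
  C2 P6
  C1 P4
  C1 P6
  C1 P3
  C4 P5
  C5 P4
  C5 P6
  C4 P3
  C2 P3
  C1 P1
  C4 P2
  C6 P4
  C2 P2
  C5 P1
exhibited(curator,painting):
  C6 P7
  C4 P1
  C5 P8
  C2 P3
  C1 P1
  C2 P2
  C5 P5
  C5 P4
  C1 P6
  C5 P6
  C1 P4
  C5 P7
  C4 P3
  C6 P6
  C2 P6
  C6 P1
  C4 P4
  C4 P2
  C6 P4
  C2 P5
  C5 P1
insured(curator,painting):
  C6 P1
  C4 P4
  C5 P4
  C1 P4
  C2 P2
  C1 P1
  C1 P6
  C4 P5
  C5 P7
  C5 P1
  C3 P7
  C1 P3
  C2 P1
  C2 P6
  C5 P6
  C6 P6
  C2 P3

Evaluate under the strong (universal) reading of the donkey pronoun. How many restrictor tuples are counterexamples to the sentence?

"it" takes "a painting" as antecedent — a donkey pronoun bound across the clause boundary.
Strong reading: for every (c,p) with restored(c,p), exhibited(c,p) ∧ insured(c,p).
Restrictor pairs: (C1,P1) ✓  (C1,P3) ✗  (C1,P4) ✓  (C1,P6) ✓  (C2,P1) ✗  (C2,P2) ✓  (C2,P3) ✓  (C2,P6) ✓  (C4,P2) ✗  (C4,P3) ✗  (C4,P4) ✓  (C4,P5) ✗  (C5,P1) ✓  (C5,P4) ✓  (C5,P6) ✓  (C5,P7) ✓  (C6,P4) ✗  (C6,P6) ✓
Counterexamples (restrictor pairs failing the scope): 6.

6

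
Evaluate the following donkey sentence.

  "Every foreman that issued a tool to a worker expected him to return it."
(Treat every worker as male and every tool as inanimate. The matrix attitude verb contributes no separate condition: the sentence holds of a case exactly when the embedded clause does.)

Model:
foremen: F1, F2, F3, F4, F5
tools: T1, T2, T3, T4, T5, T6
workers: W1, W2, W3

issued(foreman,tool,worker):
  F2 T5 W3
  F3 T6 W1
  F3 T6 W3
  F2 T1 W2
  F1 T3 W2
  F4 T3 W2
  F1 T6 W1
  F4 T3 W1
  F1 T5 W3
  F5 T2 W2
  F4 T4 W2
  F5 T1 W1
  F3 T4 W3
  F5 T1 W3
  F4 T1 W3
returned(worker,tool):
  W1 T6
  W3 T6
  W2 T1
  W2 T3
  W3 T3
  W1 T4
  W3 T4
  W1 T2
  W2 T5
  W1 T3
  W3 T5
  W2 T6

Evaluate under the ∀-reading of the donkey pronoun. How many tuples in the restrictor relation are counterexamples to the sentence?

5

"him" takes "a worker" as antecedent and "it" takes "a tool"; both are donkey pronouns co-varying with the restrictor.
Strong reading: for every (f,t,w) with issued(f,t,w), returned(w,t).
Restrictor triples: (F1,T3,W2)→returned(W2,T3) ✓  (F1,T5,W3)→returned(W3,T5) ✓  (F1,T6,W1)→returned(W1,T6) ✓  (F2,T1,W2)→returned(W2,T1) ✓  (F2,T5,W3)→returned(W3,T5) ✓  (F3,T4,W3)→returned(W3,T4) ✓  (F3,T6,W1)→returned(W1,T6) ✓  (F3,T6,W3)→returned(W3,T6) ✓  (F4,T1,W3)→returned(W3,T1) ✗  (F4,T3,W1)→returned(W1,T3) ✓  (F4,T3,W2)→returned(W2,T3) ✓  (F4,T4,W2)→returned(W2,T4) ✗  (F5,T1,W1)→returned(W1,T1) ✗  (F5,T1,W3)→returned(W3,T1) ✗  (F5,T2,W2)→returned(W2,T2) ✗
Counterexamples (restrictor triples failing the scope): 5.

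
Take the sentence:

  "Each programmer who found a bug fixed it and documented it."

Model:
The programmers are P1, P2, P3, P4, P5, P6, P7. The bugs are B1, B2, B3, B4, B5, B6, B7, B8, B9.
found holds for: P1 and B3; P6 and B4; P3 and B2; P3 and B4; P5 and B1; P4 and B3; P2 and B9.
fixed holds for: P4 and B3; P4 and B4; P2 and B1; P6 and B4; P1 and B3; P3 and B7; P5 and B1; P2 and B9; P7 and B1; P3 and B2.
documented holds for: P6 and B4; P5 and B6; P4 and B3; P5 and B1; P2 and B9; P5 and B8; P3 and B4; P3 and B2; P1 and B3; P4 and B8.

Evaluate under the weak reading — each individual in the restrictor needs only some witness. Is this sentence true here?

"it" takes "a bug" as antecedent — a donkey pronoun bound across the clause boundary.
Weak reading: every programmer p with some found-bug has at least one found-bug b such that fixed(p,b) ∧ documented(p,b).
Per programmer: P1:✓  P2:✓  P3:✓  P4:✓  P5:✓  P6:✓
Every programmer in the restrictor has a witness.

True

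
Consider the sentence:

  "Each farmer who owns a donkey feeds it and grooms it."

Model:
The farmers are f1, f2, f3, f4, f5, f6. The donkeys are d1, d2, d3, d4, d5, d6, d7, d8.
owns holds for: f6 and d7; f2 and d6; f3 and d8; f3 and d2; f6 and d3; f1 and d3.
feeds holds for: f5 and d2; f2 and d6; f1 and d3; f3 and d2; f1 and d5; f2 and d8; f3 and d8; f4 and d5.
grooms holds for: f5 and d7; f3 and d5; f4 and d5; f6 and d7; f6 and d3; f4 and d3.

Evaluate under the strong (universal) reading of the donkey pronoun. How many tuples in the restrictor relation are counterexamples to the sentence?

"it" takes "a donkey" as antecedent — a donkey pronoun bound across the clause boundary.
Strong reading: for every (f,d) with owns(f,d), feeds(f,d) ∧ grooms(f,d).
Restrictor pairs: (f1,d3) ✗  (f2,d6) ✗  (f3,d2) ✗  (f3,d8) ✗  (f6,d3) ✗  (f6,d7) ✗
Counterexamples (restrictor pairs failing the scope): 6.

6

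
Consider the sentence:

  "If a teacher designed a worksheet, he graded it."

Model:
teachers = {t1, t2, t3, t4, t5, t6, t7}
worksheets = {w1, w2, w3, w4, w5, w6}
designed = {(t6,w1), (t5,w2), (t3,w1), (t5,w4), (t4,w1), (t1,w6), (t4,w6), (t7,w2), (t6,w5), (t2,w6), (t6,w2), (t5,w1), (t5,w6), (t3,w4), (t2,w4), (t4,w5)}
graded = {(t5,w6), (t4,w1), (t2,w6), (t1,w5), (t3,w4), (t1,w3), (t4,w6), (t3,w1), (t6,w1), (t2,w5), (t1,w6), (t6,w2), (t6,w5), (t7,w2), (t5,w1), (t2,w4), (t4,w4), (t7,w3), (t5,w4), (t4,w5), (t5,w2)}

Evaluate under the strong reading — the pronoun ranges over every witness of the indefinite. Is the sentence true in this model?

True

"it" takes "a worksheet" as antecedent — a donkey pronoun bound across the clause boundary.
Strong reading: for every (t,w) with designed(t,w), graded(t,w).
Restrictor pairs: (t1,w6) ✓  (t2,w4) ✓  (t2,w6) ✓  (t3,w1) ✓  (t3,w4) ✓  (t4,w1) ✓  (t4,w5) ✓  (t4,w6) ✓  (t5,w1) ✓  (t5,w2) ✓  (t5,w4) ✓  (t5,w6) ✓  (t6,w1) ✓  (t6,w2) ✓  (t6,w5) ✓  (t7,w2) ✓
Every restrictor pair satisfies the scope.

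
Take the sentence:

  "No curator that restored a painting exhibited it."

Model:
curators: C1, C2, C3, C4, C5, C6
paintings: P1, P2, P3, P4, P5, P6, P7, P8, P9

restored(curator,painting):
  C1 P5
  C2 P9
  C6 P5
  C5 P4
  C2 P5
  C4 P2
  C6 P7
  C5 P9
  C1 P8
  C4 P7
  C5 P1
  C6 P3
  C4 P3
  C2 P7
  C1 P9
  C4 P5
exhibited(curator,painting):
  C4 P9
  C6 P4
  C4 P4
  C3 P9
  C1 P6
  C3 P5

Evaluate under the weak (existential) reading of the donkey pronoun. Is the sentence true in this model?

True

"it" takes "a painting" as antecedent — a donkey pronoun bound across the clause boundary.
Truth condition: for no (c,p) with restored(c,p) does exhibited(c,p) hold.
Restrictor pairs — does the scope hold? (C1,P5):fails  (C1,P8):fails  (C1,P9):fails  (C2,P5):fails  (C2,P7):fails  (C2,P9):fails  (C4,P2):fails  (C4,P3):fails  (C4,P5):fails  (C4,P7):fails  (C5,P1):fails  (C5,P4):fails  (C5,P9):fails  (C6,P3):fails  (C6,P5):fails  (C6,P7):fails
Scope holds for no restrictor pair, so the sentence is true.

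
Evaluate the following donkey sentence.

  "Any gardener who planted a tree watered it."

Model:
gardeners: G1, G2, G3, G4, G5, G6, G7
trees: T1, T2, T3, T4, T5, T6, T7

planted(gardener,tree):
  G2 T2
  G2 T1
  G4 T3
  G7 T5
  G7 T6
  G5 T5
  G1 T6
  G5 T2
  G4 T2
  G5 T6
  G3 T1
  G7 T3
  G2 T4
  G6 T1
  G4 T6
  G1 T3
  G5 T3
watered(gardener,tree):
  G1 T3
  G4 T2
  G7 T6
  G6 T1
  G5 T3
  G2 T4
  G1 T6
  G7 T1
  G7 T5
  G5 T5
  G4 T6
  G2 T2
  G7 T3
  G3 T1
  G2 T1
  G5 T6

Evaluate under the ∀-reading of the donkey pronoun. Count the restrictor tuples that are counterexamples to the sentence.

"it" takes "a tree" as antecedent — a donkey pronoun bound across the clause boundary.
Strong reading: for every (g,t) with planted(g,t), watered(g,t).
Restrictor pairs: (G1,T3) ✓  (G1,T6) ✓  (G2,T1) ✓  (G2,T2) ✓  (G2,T4) ✓  (G3,T1) ✓  (G4,T2) ✓  (G4,T3) ✗  (G4,T6) ✓  (G5,T2) ✗  (G5,T3) ✓  (G5,T5) ✓  (G5,T6) ✓  (G6,T1) ✓  (G7,T3) ✓  (G7,T5) ✓  (G7,T6) ✓
Counterexamples (restrictor pairs failing the scope): 2.

2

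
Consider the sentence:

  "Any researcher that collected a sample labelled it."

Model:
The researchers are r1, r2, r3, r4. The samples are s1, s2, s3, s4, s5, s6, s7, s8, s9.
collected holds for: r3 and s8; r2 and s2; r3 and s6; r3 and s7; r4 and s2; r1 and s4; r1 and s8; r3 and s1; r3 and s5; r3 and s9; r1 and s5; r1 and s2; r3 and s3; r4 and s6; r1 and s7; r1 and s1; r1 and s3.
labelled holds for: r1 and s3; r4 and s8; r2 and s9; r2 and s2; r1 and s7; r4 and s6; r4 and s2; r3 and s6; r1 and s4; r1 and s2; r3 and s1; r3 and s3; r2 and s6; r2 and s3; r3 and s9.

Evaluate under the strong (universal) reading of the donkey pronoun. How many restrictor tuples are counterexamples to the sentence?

"it" takes "a sample" as antecedent — a donkey pronoun bound across the clause boundary.
Strong reading: for every (r,s) with collected(r,s), labelled(r,s).
Restrictor pairs: (r1,s1) ✗  (r1,s2) ✓  (r1,s3) ✓  (r1,s4) ✓  (r1,s5) ✗  (r1,s7) ✓  (r1,s8) ✗  (r2,s2) ✓  (r3,s1) ✓  (r3,s3) ✓  (r3,s5) ✗  (r3,s6) ✓  (r3,s7) ✗  (r3,s8) ✗  (r3,s9) ✓  (r4,s2) ✓  (r4,s6) ✓
Counterexamples (restrictor pairs failing the scope): 6.

6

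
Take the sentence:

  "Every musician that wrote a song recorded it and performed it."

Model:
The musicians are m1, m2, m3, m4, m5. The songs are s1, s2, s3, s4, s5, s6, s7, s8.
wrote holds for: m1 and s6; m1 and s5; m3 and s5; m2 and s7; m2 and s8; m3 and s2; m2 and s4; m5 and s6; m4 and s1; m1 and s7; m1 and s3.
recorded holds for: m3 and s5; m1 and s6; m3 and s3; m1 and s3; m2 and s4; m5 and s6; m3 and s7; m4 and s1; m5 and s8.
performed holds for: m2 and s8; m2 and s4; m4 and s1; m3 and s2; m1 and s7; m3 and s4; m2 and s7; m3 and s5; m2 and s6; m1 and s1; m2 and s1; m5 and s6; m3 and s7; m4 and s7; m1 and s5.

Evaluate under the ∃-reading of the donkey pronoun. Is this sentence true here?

"it" takes "a song" as antecedent — a donkey pronoun bound across the clause boundary.
Weak reading: every musician m with some wrote-song has at least one wrote-song s such that recorded(m,s) ∧ performed(m,s).
Per musician: m1:✗  m2:✓  m3:✓  m4:✓  m5:✓
m1 has no witness among its wrote-songs.

False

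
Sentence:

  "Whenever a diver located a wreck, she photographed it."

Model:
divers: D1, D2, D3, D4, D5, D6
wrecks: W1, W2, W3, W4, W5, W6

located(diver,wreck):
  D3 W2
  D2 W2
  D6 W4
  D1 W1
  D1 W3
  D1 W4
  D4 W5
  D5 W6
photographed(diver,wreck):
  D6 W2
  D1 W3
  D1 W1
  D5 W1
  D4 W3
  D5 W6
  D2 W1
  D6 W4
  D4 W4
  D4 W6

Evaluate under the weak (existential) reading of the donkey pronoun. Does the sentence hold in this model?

"it" takes "a wreck" as antecedent — a donkey pronoun bound across the clause boundary.
Weak reading: every diver d with some located-wreck has at least one located-wreck w such that photographed(d,w).
Per diver: D1:✓  D2:✗  D3:✗  D4:✗  D5:✓  D6:✓
D2 has no witness among its located-wrecks.

False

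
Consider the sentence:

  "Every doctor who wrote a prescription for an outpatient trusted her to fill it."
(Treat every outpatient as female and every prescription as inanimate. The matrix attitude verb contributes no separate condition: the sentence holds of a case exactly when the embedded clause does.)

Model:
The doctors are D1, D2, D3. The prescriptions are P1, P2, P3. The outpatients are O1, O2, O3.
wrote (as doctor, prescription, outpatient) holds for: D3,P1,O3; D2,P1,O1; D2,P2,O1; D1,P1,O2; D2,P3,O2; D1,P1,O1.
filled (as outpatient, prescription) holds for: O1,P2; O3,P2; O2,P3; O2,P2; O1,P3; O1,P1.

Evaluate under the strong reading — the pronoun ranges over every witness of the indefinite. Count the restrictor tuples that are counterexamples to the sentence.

2

"her" takes "an outpatient" as antecedent and "it" takes "a prescription"; both are donkey pronouns co-varying with the restrictor.
Strong reading: for every (d,p,o) with wrote(d,p,o), filled(o,p).
Restrictor triples: (D1,P1,O1)→filled(O1,P1) ✓  (D1,P1,O2)→filled(O2,P1) ✗  (D2,P1,O1)→filled(O1,P1) ✓  (D2,P2,O1)→filled(O1,P2) ✓  (D2,P3,O2)→filled(O2,P3) ✓  (D3,P1,O3)→filled(O3,P1) ✗
Counterexamples (restrictor triples failing the scope): 2.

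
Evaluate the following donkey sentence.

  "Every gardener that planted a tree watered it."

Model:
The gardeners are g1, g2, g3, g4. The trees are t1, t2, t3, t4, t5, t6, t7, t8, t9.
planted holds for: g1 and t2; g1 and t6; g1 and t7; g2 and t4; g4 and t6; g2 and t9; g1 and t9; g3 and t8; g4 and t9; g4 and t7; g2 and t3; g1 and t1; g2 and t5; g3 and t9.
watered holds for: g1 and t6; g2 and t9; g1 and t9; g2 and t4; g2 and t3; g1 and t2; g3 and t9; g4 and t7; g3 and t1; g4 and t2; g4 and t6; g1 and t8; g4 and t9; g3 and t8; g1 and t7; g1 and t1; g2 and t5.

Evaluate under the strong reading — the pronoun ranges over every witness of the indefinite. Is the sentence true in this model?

True

"it" takes "a tree" as antecedent — a donkey pronoun bound across the clause boundary.
Strong reading: for every (g,t) with planted(g,t), watered(g,t).
Restrictor pairs: (g1,t1) ✓  (g1,t2) ✓  (g1,t6) ✓  (g1,t7) ✓  (g1,t9) ✓  (g2,t3) ✓  (g2,t4) ✓  (g2,t5) ✓  (g2,t9) ✓  (g3,t8) ✓  (g3,t9) ✓  (g4,t6) ✓  (g4,t7) ✓  (g4,t9) ✓
Every restrictor pair satisfies the scope.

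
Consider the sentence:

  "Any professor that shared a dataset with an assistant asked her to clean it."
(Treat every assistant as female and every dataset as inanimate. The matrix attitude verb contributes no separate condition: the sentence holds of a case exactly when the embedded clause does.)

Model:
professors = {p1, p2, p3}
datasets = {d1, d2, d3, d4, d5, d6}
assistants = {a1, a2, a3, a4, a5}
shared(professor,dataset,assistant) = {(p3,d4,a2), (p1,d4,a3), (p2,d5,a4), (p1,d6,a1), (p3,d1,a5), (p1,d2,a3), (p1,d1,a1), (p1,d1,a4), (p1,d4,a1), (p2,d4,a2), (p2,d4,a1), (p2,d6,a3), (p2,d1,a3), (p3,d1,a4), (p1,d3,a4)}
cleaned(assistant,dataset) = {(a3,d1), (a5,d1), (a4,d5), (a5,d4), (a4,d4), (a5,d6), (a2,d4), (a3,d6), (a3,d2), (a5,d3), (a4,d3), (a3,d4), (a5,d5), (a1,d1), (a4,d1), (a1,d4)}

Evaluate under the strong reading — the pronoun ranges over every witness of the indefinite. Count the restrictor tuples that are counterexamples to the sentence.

1

"her" takes "an assistant" as antecedent and "it" takes "a dataset"; both are donkey pronouns co-varying with the restrictor.
Strong reading: for every (p,d,a) with shared(p,d,a), cleaned(a,d).
Restrictor triples: (p1,d1,a1)→cleaned(a1,d1) ✓  (p1,d1,a4)→cleaned(a4,d1) ✓  (p1,d2,a3)→cleaned(a3,d2) ✓  (p1,d3,a4)→cleaned(a4,d3) ✓  (p1,d4,a1)→cleaned(a1,d4) ✓  (p1,d4,a3)→cleaned(a3,d4) ✓  (p1,d6,a1)→cleaned(a1,d6) ✗  (p2,d1,a3)→cleaned(a3,d1) ✓  (p2,d4,a1)→cleaned(a1,d4) ✓  (p2,d4,a2)→cleaned(a2,d4) ✓  (p2,d5,a4)→cleaned(a4,d5) ✓  (p2,d6,a3)→cleaned(a3,d6) ✓  (p3,d1,a4)→cleaned(a4,d1) ✓  (p3,d1,a5)→cleaned(a5,d1) ✓  (p3,d4,a2)→cleaned(a2,d4) ✓
Counterexamples (restrictor triples failing the scope): 1.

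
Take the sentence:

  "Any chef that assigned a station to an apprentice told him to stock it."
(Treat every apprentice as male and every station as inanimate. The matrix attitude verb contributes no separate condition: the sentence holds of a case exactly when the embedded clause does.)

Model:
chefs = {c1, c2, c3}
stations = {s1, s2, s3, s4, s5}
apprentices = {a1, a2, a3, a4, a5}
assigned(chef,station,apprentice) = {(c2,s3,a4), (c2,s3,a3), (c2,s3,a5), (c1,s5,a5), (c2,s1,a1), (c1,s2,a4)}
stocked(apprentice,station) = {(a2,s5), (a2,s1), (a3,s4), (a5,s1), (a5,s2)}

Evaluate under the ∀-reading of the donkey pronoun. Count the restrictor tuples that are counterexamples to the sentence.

6

"him" takes "an apprentice" as antecedent and "it" takes "a station"; both are donkey pronouns co-varying with the restrictor.
Strong reading: for every (c,s,a) with assigned(c,s,a), stocked(a,s).
Restrictor triples: (c1,s2,a4)→stocked(a4,s2) ✗  (c1,s5,a5)→stocked(a5,s5) ✗  (c2,s1,a1)→stocked(a1,s1) ✗  (c2,s3,a3)→stocked(a3,s3) ✗  (c2,s3,a4)→stocked(a4,s3) ✗  (c2,s3,a5)→stocked(a5,s3) ✗
Counterexamples (restrictor triples failing the scope): 6.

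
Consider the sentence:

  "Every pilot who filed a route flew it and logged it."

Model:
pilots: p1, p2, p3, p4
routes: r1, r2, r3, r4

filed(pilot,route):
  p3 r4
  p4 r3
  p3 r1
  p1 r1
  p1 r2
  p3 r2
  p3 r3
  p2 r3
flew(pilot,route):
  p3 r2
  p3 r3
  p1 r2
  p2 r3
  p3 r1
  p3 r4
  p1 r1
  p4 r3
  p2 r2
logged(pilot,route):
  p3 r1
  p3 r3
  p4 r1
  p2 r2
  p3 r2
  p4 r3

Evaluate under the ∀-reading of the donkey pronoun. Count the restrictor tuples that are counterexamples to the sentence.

4

"it" takes "a route" as antecedent — a donkey pronoun bound across the clause boundary.
Strong reading: for every (p,r) with filed(p,r), flew(p,r) ∧ logged(p,r).
Restrictor pairs: (p1,r1) ✗  (p1,r2) ✗  (p2,r3) ✗  (p3,r1) ✓  (p3,r2) ✓  (p3,r3) ✓  (p3,r4) ✗  (p4,r3) ✓
Counterexamples (restrictor pairs failing the scope): 4.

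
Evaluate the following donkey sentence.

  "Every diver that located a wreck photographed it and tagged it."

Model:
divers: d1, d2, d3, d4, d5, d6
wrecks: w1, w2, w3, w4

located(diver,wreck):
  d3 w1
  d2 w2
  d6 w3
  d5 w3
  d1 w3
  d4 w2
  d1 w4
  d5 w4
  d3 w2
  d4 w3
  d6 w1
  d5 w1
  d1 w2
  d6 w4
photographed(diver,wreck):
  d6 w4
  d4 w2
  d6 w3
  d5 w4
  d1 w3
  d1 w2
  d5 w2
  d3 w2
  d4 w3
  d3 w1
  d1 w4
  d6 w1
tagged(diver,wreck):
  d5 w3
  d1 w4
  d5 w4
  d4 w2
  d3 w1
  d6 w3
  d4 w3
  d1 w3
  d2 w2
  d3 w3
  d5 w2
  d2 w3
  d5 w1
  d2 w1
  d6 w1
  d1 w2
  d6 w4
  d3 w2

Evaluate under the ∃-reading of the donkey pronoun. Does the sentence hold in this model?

"it" takes "a wreck" as antecedent — a donkey pronoun bound across the clause boundary.
Weak reading: every diver d with some located-wreck has at least one located-wreck w such that photographed(d,w) ∧ tagged(d,w).
Per diver: d1:✓  d2:✗  d3:✓  d4:✓  d5:✓  d6:✓
d2 has no witness among its located-wrecks.

False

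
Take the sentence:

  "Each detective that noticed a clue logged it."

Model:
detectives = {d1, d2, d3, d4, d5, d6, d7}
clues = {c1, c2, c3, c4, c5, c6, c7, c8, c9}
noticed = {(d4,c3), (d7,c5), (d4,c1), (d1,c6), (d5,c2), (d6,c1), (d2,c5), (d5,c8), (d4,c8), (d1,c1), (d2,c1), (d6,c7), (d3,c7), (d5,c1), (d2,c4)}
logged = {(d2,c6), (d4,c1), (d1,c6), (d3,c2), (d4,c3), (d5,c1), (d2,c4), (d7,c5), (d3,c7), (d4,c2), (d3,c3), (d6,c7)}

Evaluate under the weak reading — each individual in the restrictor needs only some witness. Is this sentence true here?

"it" takes "a clue" as antecedent — a donkey pronoun bound across the clause boundary.
Weak reading: every detective d with some noticed-clue has at least one noticed-clue c such that logged(d,c).
Per detective: d1:✓  d2:✓  d3:✓  d4:✓  d5:✓  d6:✓  d7:✓
Every detective in the restrictor has a witness.

True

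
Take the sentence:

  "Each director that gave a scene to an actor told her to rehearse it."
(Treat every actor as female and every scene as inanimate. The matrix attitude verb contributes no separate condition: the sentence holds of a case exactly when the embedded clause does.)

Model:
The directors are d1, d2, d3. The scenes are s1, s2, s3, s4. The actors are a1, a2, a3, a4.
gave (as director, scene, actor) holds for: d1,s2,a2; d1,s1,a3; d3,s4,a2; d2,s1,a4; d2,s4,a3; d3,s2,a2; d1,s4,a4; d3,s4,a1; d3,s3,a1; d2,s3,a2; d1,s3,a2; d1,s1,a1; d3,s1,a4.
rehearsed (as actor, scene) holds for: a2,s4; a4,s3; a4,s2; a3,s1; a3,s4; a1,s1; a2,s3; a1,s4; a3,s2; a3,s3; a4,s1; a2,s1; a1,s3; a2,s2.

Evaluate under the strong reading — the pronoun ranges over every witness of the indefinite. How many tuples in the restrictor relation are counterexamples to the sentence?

"her" takes "an actor" as antecedent and "it" takes "a scene"; both are donkey pronouns co-varying with the restrictor.
Strong reading: for every (d,s,a) with gave(d,s,a), rehearsed(a,s).
Restrictor triples: (d1,s1,a1)→rehearsed(a1,s1) ✓  (d1,s1,a3)→rehearsed(a3,s1) ✓  (d1,s2,a2)→rehearsed(a2,s2) ✓  (d1,s3,a2)→rehearsed(a2,s3) ✓  (d1,s4,a4)→rehearsed(a4,s4) ✗  (d2,s1,a4)→rehearsed(a4,s1) ✓  (d2,s3,a2)→rehearsed(a2,s3) ✓  (d2,s4,a3)→rehearsed(a3,s4) ✓  (d3,s1,a4)→rehearsed(a4,s1) ✓  (d3,s2,a2)→rehearsed(a2,s2) ✓  (d3,s3,a1)→rehearsed(a1,s3) ✓  (d3,s4,a1)→rehearsed(a1,s4) ✓  (d3,s4,a2)→rehearsed(a2,s4) ✓
Counterexamples (restrictor triples failing the scope): 1.

1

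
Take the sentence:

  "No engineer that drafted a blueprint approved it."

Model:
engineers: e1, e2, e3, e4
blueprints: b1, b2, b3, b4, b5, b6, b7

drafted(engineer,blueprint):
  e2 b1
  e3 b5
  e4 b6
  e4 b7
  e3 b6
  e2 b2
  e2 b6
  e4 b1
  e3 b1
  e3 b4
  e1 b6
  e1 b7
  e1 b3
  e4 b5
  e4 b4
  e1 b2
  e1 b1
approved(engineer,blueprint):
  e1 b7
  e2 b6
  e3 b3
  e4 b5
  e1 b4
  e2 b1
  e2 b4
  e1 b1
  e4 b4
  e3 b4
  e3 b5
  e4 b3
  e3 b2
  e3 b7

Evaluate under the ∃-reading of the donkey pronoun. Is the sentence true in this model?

False

"it" takes "a blueprint" as antecedent — a donkey pronoun bound across the clause boundary.
Truth condition: for no (e,b) with drafted(e,b) does approved(e,b) hold.
Restrictor pairs — does the scope hold? (e1,b1):holds  (e1,b2):fails  (e1,b3):fails  (e1,b6):fails  (e1,b7):holds  (e2,b1):holds  (e2,b2):fails  (e2,b6):holds  (e3,b1):fails  (e3,b4):holds  (e3,b5):holds  (e3,b6):fails  (e4,b1):fails  (e4,b4):holds  (e4,b5):holds  (e4,b6):fails  (e4,b7):fails
Scope holds for 8 pair(s), so the sentence is false.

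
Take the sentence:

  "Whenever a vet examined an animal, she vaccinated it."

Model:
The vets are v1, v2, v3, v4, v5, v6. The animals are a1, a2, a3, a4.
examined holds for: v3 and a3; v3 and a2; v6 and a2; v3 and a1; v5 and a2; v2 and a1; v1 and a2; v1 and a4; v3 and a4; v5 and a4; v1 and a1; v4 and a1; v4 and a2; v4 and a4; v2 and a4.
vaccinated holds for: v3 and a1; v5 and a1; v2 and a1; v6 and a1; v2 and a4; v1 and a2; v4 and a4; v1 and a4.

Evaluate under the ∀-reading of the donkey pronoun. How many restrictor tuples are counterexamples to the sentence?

9

"it" takes "an animal" as antecedent — a donkey pronoun bound across the clause boundary.
Strong reading: for every (v,a) with examined(v,a), vaccinated(v,a).
Restrictor pairs: (v1,a1) ✗  (v1,a2) ✓  (v1,a4) ✓  (v2,a1) ✓  (v2,a4) ✓  (v3,a1) ✓  (v3,a2) ✗  (v3,a3) ✗  (v3,a4) ✗  (v4,a1) ✗  (v4,a2) ✗  (v4,a4) ✓  (v5,a2) ✗  (v5,a4) ✗  (v6,a2) ✗
Counterexamples (restrictor pairs failing the scope): 9.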